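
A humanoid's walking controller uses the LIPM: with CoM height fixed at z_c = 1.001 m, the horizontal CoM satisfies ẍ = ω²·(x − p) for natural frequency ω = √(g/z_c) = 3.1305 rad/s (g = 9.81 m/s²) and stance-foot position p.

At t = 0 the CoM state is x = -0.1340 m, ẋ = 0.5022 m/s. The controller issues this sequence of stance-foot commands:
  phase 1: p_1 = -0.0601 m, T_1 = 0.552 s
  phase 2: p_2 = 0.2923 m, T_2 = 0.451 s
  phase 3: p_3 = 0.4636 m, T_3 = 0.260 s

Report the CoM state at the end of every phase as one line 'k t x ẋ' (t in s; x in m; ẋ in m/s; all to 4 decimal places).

phase 1: p=-0.0601, T=0.552, ωT=1.728036, cosh=2.903610, sinh=2.725977; start (x,ẋ)=(-0.134000, 0.502200) → end (x,ẋ)=(0.162629, 0.827555)
phase 2: p=0.2923, T=0.451, ωT=1.411856, cosh=2.173627, sinh=1.929936; start (x,ẋ)=(0.162629, 0.827555) → end (x,ẋ)=(0.520626, 1.015366)
phase 3: p=0.4636, T=0.260, ωT=0.813930, cosh=1.349936, sinh=0.906823; start (x,ẋ)=(0.520626, 1.015366) → end (x,ẋ)=(0.834707, 1.532566)

1 0.5520 0.1626 0.8276
2 1.0030 0.5206 1.0154
3 1.2630 0.8347 1.5326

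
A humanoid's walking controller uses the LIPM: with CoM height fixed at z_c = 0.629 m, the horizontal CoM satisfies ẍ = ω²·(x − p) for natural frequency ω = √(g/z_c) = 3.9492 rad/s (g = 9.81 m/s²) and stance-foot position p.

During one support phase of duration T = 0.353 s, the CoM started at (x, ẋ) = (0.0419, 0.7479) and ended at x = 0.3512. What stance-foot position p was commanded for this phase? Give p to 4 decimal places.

p = 0.0848

ωT = 3.9492·0.353 = 1.394068; cosh(ωT) = 2.139639, sinh(ωT) = 1.891575
x(T) = p + (x₀−p)·cosh(ωT) + (ẋ₀/ω)·sinh(ωT) ⇒ p·(1 − cosh) = x(T) − x₀·cosh − (ẋ₀/ω)·sinh
numerator   = 0.3512 − (0.0419)·2.139639 − (0.7479/3.9492)·1.891575 = -0.096678
denominator = 1 − 2.139639 = -1.139639
p = -0.096678 / -1.139639 = 0.0848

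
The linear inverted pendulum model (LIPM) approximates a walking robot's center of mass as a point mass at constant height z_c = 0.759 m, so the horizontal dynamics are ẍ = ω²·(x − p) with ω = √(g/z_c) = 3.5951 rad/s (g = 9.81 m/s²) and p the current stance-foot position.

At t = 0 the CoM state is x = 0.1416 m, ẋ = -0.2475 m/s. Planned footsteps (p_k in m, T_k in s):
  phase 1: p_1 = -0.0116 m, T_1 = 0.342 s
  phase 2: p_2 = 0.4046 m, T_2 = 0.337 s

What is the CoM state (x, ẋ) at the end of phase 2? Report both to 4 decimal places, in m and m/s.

phase 1: p=-0.0116, T=0.342, ωT=1.229524, cosh=1.856017, sinh=1.563585; start (x,ẋ)=(0.141600, -0.247500) → end (x,ẋ)=(0.165099, 0.401811)
phase 2: p=0.4046, T=0.337, ωT=1.211549, cosh=1.828209, sinh=1.530473; start (x,ẋ)=(0.165099, 0.401811) → end (x,ẋ)=(0.137797, -0.583191)

x = 0.1378, ẋ = -0.5832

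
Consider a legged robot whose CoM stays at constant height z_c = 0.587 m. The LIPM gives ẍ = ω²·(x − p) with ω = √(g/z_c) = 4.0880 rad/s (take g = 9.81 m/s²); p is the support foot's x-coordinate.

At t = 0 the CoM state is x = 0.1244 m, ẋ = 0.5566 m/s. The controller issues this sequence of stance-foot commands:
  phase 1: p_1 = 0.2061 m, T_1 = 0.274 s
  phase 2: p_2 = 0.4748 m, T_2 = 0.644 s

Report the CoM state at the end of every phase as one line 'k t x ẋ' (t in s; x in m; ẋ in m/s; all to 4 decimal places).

phase 1: p=0.2061, T=0.274, ωT=1.120112, cosh=1.695720, sinh=1.369477; start (x,ẋ)=(0.124400, 0.556600) → end (x,ẋ)=(0.254020, 0.486447)
phase 2: p=0.4748, T=0.644, ωT=2.632672, cosh=6.991388, sinh=6.919502; start (x,ẋ)=(0.254020, 0.486447) → end (x,ẋ)=(-0.245379, -2.844241)

1 0.2740 0.2540 0.4864
2 0.9180 -0.2454 -2.8442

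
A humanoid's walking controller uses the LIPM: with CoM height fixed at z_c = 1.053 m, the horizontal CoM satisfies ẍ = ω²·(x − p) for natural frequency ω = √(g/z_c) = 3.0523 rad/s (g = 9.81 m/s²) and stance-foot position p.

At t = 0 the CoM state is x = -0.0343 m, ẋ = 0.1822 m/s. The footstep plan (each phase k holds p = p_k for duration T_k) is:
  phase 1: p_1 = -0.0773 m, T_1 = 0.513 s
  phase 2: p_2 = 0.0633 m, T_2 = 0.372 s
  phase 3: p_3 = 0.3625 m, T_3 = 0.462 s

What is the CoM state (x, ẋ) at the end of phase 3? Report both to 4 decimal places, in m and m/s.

x = 1.9450, ẋ = 5.0877

phase 1: p=-0.0773, T=0.513, ωT=1.565830, cosh=2.497780, sinh=2.288866; start (x,ẋ)=(-0.034300, 0.182200) → end (x,ẋ)=(0.166733, 0.755507)
phase 2: p=0.0633, T=0.372, ωT=1.135456, cosh=1.716934, sinh=1.395658; start (x,ẋ)=(0.166733, 0.755507) → end (x,ẋ)=(0.586342, 1.737776)
phase 3: p=0.3625, T=0.462, ωT=1.410163, cosh=2.170363, sinh=1.926259; start (x,ẋ)=(0.586342, 1.737776) → end (x,ẋ)=(1.945001, 5.087685)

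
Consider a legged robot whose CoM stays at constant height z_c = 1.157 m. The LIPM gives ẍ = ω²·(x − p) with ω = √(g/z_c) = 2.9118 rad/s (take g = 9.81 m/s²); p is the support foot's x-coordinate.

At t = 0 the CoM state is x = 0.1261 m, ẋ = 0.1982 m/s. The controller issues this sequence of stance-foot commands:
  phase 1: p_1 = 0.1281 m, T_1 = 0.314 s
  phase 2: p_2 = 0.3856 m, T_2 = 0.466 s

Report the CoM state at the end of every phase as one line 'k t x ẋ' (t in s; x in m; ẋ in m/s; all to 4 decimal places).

phase 1: p=0.1281, T=0.314, ωT=0.914305, cosh=1.447918, sinh=1.047123; start (x,ẋ)=(0.126100, 0.198200) → end (x,ẋ)=(0.196480, 0.280879)
phase 2: p=0.3856, T=0.466, ωT=1.356899, cosh=2.070794, sinh=1.813336; start (x,ẋ)=(0.196480, 0.280879) → end (x,ẋ)=(0.168889, -0.416926)

1 0.3140 0.1965 0.2809
2 0.7800 0.1689 -0.4169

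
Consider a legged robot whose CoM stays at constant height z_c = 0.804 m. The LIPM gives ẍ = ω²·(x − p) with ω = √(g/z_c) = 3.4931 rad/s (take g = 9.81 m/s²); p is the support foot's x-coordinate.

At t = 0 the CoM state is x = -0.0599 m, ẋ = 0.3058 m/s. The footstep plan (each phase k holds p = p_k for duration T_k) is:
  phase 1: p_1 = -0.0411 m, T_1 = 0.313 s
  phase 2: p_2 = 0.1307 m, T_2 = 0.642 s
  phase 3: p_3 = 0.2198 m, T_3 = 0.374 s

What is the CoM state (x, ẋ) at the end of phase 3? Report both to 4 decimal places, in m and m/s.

phase 1: p=-0.0411, T=0.313, ωT=1.093340, cosh=1.659660, sinh=1.324565; start (x,ẋ)=(-0.059900, 0.305800) → end (x,ẋ)=(0.043656, 0.420540)
phase 2: p=0.1307, T=0.642, ωT=2.242570, cosh=4.761845, sinh=4.655660; start (x,ẋ)=(0.043656, 0.420540) → end (x,ẋ)=(0.276713, 0.586978)
phase 3: p=0.2198, T=0.374, ωT=1.306419, cosh=1.981858, sinh=1.711070; start (x,ẋ)=(0.276713, 0.586978) → end (x,ẋ)=(0.620119, 1.503469)

x = 0.6201, ẋ = 1.5035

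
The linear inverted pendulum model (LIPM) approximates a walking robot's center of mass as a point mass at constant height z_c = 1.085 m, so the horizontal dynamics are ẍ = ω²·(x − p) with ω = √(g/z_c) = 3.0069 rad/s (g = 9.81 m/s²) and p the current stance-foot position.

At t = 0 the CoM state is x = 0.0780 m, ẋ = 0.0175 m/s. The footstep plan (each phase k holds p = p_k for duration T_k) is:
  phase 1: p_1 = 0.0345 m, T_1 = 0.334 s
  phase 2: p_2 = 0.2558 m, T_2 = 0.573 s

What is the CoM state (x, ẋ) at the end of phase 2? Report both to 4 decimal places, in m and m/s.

phase 1: p=0.0345, T=0.334, ωT=1.004305, cosh=1.548154, sinh=1.181854; start (x,ẋ)=(0.078000, 0.017500) → end (x,ẋ)=(0.108723, 0.181679)
phase 2: p=0.2558, T=0.573, ωT=1.722954, cosh=2.889793, sinh=2.711255; start (x,ẋ)=(0.108723, 0.181679) → end (x,ẋ)=(-0.005406, -0.674025)

x = -0.0054, ẋ = -0.6740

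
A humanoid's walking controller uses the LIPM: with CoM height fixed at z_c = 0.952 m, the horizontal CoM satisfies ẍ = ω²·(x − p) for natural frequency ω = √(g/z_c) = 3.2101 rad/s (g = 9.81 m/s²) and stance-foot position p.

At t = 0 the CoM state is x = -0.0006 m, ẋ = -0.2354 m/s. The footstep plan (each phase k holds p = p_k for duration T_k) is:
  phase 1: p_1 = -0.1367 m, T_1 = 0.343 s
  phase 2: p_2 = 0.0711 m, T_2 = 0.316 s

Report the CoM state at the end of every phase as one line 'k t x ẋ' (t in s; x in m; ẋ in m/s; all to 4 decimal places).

phase 1: p=-0.1367, T=0.343, ωT=1.101064, cosh=1.669941, sinh=1.337424; start (x,ẋ)=(-0.000600, -0.235400) → end (x,ẋ)=(-0.007496, 0.191209)
phase 2: p=0.0711, T=0.316, ωT=1.014392, cosh=1.560154, sinh=1.197531; start (x,ẋ)=(-0.007496, 0.191209) → end (x,ẋ)=(0.019809, -0.003821)

1 0.3430 -0.0075 0.1912
2 0.6590 0.0198 -0.0038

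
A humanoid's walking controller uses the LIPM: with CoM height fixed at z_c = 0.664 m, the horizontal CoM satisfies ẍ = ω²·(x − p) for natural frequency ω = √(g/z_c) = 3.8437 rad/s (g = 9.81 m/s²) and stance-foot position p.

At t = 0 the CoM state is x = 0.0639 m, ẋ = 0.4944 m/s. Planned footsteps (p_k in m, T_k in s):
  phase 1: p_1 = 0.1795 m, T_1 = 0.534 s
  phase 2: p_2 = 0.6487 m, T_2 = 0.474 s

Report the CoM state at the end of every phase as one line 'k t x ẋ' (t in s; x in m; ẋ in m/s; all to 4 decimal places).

phase 1: p=0.1795, T=0.534, ωT=2.052536, cosh=3.958016, sinh=3.829608; start (x,ẋ)=(0.063900, 0.494400) → end (x,ẋ)=(0.214541, 0.255227)
phase 2: p=0.6487, T=0.474, ωT=1.821914, cosh=3.172699, sinh=3.010983; start (x,ẋ)=(0.214541, 0.255227) → end (x,ẋ)=(-0.528823, -4.214904)

1 0.5340 0.2145 0.2552
2 1.0080 -0.5288 -4.2149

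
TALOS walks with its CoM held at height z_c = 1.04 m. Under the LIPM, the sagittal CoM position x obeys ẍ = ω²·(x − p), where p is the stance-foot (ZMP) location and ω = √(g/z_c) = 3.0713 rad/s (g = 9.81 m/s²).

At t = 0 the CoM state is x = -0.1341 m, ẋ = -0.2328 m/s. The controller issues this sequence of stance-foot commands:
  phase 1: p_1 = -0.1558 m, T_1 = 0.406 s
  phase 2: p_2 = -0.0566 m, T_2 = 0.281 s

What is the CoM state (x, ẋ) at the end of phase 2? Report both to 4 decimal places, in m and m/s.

x = -0.4123, ẋ = -1.0002

phase 1: p=-0.1558, T=0.406, ωT=1.246948, cosh=1.883543, sinh=1.596163; start (x,ẋ)=(-0.134100, -0.232800) → end (x,ẋ)=(-0.235914, -0.332109)
phase 2: p=-0.0566, T=0.281, ωT=0.863035, cosh=1.396112, sinh=0.974232; start (x,ẋ)=(-0.235914, -0.332109) → end (x,ẋ)=(-0.412289, -1.000197)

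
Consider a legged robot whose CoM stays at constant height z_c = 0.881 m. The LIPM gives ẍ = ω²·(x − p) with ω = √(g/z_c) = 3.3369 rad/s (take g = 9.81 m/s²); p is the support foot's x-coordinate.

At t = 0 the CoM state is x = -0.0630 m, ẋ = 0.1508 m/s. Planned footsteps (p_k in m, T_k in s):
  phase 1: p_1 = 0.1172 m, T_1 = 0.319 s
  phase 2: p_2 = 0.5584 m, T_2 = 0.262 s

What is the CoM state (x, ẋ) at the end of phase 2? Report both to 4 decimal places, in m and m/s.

phase 1: p=0.1172, T=0.319, ωT=1.064471, cosh=1.622108, sinh=1.277197; start (x,ẋ)=(-0.063000, 0.150800) → end (x,ẋ)=(-0.117385, -0.523377)
phase 2: p=0.5584, T=0.262, ωT=0.874268, cosh=1.407143, sinh=0.989976; start (x,ẋ)=(-0.117385, -0.523377) → end (x,ẋ)=(-0.547800, -2.968890)

x = -0.5478, ẋ = -2.9689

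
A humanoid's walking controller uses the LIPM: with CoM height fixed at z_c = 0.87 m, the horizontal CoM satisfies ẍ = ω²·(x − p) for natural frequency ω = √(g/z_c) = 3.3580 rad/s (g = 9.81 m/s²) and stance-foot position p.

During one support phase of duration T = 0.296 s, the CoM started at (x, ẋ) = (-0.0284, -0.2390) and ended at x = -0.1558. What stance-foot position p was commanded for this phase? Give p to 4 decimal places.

ωT = 3.3580·0.296 = 0.993968; cosh(ωT) = 1.536020, sinh(ωT) = 1.165915
x(T) = p + (x₀−p)·cosh(ωT) + (ẋ₀/ω)·sinh(ωT) ⇒ p·(1 − cosh) = x(T) − x₀·cosh − (ẋ₀/ω)·sinh
numerator   = -0.1558 − (-0.0284)·1.536020 − (-0.2390/3.3580)·1.165915 = -0.029195
denominator = 1 − 1.536020 = -0.536020
p = -0.029195 / -0.536020 = 0.0545

p = 0.0545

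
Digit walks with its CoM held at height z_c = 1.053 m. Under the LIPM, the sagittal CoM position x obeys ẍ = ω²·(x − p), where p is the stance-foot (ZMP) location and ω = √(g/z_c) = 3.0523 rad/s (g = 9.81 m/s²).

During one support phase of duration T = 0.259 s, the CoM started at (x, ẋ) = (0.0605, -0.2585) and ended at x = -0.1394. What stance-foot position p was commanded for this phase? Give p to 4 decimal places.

p = 0.4426

ωT = 3.0523·0.259 = 0.790546; cosh(ωT) = 1.329098, sinh(ωT) = 0.875501
x(T) = p + (x₀−p)·cosh(ωT) + (ẋ₀/ω)·sinh(ωT) ⇒ p·(1 − cosh) = x(T) − x₀·cosh − (ẋ₀/ω)·sinh
numerator   = -0.1394 − (0.0605)·1.329098 − (-0.2585/3.0523)·0.875501 = -0.145664
denominator = 1 − 1.329098 = -0.329098
p = -0.145664 / -0.329098 = 0.4426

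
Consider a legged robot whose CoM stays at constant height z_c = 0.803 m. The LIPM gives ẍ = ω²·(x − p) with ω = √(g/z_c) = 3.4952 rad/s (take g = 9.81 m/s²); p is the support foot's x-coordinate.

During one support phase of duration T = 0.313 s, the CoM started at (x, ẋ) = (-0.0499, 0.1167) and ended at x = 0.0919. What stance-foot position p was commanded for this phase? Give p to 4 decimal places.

ωT = 3.4952·0.313 = 1.093998; cosh(ωT) = 1.660531, sinh(ωT) = 1.325656
x(T) = p + (x₀−p)·cosh(ωT) + (ẋ₀/ω)·sinh(ωT) ⇒ p·(1 − cosh) = x(T) − x₀·cosh − (ẋ₀/ω)·sinh
numerator   = 0.0919 − (-0.0499)·1.660531 − (0.1167/3.4952)·1.325656 = 0.130499
denominator = 1 − 1.660531 = -0.660531
p = 0.130499 / -0.660531 = -0.1976

p = -0.1976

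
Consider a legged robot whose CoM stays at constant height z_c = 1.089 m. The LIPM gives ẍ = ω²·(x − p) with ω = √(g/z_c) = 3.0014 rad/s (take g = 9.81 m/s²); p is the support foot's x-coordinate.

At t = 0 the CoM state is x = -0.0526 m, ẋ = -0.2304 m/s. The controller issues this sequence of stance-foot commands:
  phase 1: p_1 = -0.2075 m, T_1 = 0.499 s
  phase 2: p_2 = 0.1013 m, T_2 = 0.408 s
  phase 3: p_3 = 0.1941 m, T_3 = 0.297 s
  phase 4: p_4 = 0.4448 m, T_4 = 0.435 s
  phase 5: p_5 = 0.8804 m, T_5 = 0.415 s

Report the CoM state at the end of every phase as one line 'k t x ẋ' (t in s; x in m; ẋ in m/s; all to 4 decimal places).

1 0.4990 -0.0069 0.4466
2 0.9070 0.1326 0.3205
3 1.2040 0.2148 0.2692
4 1.6390 0.1426 -0.6470
5 2.0540 -0.8512 -4.7460

phase 1: p=-0.2075, T=0.499, ωT=1.497699, cosh=2.347516, sinh=2.123871; start (x,ẋ)=(-0.052600, -0.230400) → end (x,ẋ)=(-0.006907, 0.446556)
phase 2: p=0.1013, T=0.408, ωT=1.224571, cosh=1.848295, sinh=1.554411; start (x,ẋ)=(-0.006907, 0.446556) → end (x,ẋ)=(0.132571, 0.320537)
phase 3: p=0.1941, T=0.297, ωT=0.891416, cosh=1.424327, sinh=1.014252; start (x,ẋ)=(0.132571, 0.320537) → end (x,ẋ)=(0.214780, 0.269243)
phase 4: p=0.4448, T=0.435, ωT=1.305609, cosh=1.980472, sinh=1.709464; start (x,ẋ)=(0.214780, 0.269243) → end (x,ẋ)=(0.142601, -0.646955)
phase 5: p=0.8804, T=0.415, ωT=1.245581, cosh=1.881363, sinh=1.593590; start (x,ẋ)=(0.142601, -0.646955) → end (x,ẋ)=(-0.851168, -4.746049)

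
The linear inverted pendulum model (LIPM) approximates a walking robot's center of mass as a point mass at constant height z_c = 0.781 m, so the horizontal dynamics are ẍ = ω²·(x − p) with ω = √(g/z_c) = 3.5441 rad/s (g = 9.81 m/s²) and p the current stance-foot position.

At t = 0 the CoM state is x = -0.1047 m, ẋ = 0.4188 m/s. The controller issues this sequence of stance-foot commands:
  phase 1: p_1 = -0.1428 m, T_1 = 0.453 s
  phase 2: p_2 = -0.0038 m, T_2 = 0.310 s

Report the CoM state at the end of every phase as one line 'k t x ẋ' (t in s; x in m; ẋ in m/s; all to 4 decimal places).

1 0.4530 0.2383 1.4076
2 0.7630 0.9293 3.4902

phase 1: p=-0.1428, T=0.453, ωT=1.605477, cosh=2.590515, sinh=2.389721; start (x,ẋ)=(-0.104700, 0.418800) → end (x,ẋ)=(0.238288, 1.407592)
phase 2: p=-0.0038, T=0.310, ωT=1.098671, cosh=1.666745, sinh=1.333431; start (x,ẋ)=(0.238288, 1.407592) → end (x,ẋ)=(0.929291, 3.490159)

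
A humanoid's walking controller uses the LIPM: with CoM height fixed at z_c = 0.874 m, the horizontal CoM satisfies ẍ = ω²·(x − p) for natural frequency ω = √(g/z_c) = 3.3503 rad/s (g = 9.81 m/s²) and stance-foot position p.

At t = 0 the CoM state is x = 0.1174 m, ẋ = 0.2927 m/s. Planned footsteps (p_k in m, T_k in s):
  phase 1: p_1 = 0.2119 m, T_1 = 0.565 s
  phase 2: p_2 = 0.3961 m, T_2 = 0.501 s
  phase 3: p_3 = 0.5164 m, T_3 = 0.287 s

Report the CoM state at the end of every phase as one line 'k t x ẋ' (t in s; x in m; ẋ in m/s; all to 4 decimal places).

1 0.5650 0.1745 -0.0335
2 1.0660 -0.2440 -2.0121
3 1.3530 -1.2940 -5.8608

phase 1: p=0.2119, T=0.565, ωT=1.892919, cosh=3.394677, sinh=3.244045; start (x,ẋ)=(0.117400, 0.292700) → end (x,ẋ)=(0.174520, -0.033454)
phase 2: p=0.3961, T=0.501, ωT=1.678500, cosh=2.772084, sinh=2.585431; start (x,ẋ)=(0.174520, -0.033454) → end (x,ẋ)=(-0.243955, -2.012055)
phase 3: p=0.5164, T=0.287, ωT=0.961536, cosh=1.499008, sinh=1.116703; start (x,ẋ)=(-0.243955, -2.012055) → end (x,ẋ)=(-1.294025, -5.860794)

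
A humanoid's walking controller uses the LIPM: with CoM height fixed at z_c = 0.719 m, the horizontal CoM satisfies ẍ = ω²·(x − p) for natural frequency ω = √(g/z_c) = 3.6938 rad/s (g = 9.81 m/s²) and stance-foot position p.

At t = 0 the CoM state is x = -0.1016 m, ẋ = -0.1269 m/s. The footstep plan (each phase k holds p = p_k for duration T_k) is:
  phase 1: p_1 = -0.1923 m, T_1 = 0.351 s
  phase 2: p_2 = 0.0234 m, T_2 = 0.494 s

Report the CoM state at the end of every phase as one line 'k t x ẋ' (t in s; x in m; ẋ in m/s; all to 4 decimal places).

1 0.3510 -0.0722 0.3174
2 0.8450 -0.0212 -0.0567

phase 1: p=-0.1923, T=0.351, ωT=1.296524, cosh=1.965022, sinh=1.691541; start (x,ẋ)=(-0.101600, -0.126900) → end (x,ẋ)=(-0.072185, 0.317352)
phase 2: p=0.0234, T=0.494, ωT=1.824737, cosh=3.181213, sinh=3.019953; start (x,ẋ)=(-0.072185, 0.317352) → end (x,ẋ)=(-0.021218, -0.056698)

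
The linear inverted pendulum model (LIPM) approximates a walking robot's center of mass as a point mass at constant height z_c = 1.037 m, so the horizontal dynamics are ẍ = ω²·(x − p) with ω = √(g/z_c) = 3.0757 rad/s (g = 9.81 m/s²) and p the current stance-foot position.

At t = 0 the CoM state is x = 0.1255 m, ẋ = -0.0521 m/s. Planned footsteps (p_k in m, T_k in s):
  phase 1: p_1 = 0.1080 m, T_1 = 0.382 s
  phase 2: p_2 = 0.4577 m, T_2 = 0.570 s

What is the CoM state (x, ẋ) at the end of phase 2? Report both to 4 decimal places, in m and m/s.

phase 1: p=0.1080, T=0.382, ωT=1.174917, cosh=1.773360, sinh=1.464515; start (x,ẋ)=(0.125500, -0.052100) → end (x,ẋ)=(0.114226, -0.013565)
phase 2: p=0.4577, T=0.570, ωT=1.753149, cosh=2.972990, sinh=2.799762; start (x,ẋ)=(0.114226, -0.013565) → end (x,ẋ)=(-0.575793, -2.998061)

x = -0.5758, ẋ = -2.9981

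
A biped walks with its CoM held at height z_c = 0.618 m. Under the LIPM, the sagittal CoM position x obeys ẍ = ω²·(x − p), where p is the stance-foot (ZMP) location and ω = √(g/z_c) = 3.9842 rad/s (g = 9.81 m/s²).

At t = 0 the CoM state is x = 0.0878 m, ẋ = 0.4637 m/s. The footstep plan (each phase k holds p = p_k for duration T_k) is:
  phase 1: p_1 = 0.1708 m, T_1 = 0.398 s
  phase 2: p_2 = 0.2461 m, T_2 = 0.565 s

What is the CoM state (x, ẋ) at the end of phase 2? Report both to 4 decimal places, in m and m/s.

phase 1: p=0.1708, T=0.398, ωT=1.585712, cosh=2.543783, sinh=2.338981; start (x,ẋ)=(0.087800, 0.463700) → end (x,ẋ)=(0.231888, 0.406078)
phase 2: p=0.2461, T=0.565, ωT=2.251073, cosh=4.801604, sinh=4.696318; start (x,ẋ)=(0.231888, 0.406078) → end (x,ẋ)=(0.656516, 1.683897)

x = 0.6565, ẋ = 1.6839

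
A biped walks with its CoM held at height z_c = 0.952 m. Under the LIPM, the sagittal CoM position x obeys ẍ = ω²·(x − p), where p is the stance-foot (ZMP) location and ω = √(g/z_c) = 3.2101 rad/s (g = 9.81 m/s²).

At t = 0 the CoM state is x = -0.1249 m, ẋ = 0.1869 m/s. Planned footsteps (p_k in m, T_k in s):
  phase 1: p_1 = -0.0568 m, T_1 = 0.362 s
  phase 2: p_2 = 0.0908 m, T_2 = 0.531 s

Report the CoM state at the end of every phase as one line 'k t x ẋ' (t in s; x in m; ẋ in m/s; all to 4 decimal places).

phase 1: p=-0.0568, T=0.362, ωT=1.162056, cosh=1.754671, sinh=1.441828; start (x,ẋ)=(-0.124900, 0.186900) → end (x,ẋ)=(-0.092346, 0.012753)
phase 2: p=0.0908, T=0.531, ωT=1.704563, cosh=2.840417, sinh=2.658565; start (x,ẋ)=(-0.092346, 0.012753) → end (x,ẋ)=(-0.418850, -1.526794)

1 0.3620 -0.0923 0.0128
2 0.8930 -0.4188 -1.5268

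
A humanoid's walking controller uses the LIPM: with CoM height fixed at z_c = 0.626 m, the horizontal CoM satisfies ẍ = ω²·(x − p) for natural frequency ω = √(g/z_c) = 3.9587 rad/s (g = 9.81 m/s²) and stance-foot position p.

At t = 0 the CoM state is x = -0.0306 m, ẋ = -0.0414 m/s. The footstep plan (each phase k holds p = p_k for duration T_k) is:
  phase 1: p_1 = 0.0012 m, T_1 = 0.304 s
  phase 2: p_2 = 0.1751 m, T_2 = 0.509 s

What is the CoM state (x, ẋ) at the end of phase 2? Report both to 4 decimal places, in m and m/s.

x = -1.0171, ẋ = -4.6243

phase 1: p=0.0012, T=0.304, ωT=1.203445, cosh=1.815866, sinh=1.515708; start (x,ẋ)=(-0.030600, -0.041400) → end (x,ẋ)=(-0.072396, -0.265984)
phase 2: p=0.1751, T=0.509, ωT=2.014978, cosh=3.816944, sinh=3.683621; start (x,ẋ)=(-0.072396, -0.265984) → end (x,ẋ)=(-1.017079, -4.624317)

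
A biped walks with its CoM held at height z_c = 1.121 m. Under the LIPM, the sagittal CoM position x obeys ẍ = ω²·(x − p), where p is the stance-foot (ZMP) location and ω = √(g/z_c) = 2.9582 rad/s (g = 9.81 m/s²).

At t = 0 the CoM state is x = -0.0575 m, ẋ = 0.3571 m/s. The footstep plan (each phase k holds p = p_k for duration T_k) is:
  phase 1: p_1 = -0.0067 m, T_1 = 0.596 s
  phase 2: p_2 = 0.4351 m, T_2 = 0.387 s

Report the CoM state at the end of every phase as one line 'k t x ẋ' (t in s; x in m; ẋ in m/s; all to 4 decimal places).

phase 1: p=-0.0067, T=0.596, ωT=1.763087, cosh=3.000962, sinh=2.829447; start (x,ẋ)=(-0.057500, 0.357100) → end (x,ẋ)=(0.182409, 0.646444)
phase 2: p=0.4351, T=0.387, ωT=1.144823, cosh=1.730083, sinh=1.411803; start (x,ẋ)=(0.182409, 0.646444) → end (x,ẋ)=(0.306439, 0.063063)

1 0.5960 0.1824 0.6464
2 0.9830 0.3064 0.0631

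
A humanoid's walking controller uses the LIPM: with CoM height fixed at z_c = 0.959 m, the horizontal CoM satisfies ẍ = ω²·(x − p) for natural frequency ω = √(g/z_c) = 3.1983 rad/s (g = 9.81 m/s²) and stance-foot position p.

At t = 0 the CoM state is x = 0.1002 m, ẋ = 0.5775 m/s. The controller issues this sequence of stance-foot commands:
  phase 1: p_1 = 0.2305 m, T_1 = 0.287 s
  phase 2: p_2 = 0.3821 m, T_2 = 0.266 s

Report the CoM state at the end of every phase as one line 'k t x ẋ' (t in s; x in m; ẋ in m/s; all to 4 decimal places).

phase 1: p=0.2305, T=0.287, ωT=0.917912, cosh=1.451704, sinh=1.052352; start (x,ẋ)=(0.100200, 0.577500) → end (x,ẋ)=(0.231361, 0.399804)
phase 2: p=0.3821, T=0.266, ωT=0.850748, cosh=1.384246, sinh=0.957151; start (x,ẋ)=(0.231361, 0.399804) → end (x,ẋ)=(0.293088, 0.091975)

1 0.2870 0.2314 0.3998
2 0.5530 0.2931 0.0920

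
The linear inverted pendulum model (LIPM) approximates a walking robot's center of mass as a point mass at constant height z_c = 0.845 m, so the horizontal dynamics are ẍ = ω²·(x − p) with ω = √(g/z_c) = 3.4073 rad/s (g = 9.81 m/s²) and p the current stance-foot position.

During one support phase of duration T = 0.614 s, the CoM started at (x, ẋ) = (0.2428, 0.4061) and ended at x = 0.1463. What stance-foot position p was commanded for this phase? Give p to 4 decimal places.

ωT = 3.4073·0.614 = 2.092082; cosh(ωT) = 4.112598, sinh(ωT) = 3.989169
x(T) = p + (x₀−p)·cosh(ωT) + (ẋ₀/ω)·sinh(ωT) ⇒ p·(1 − cosh) = x(T) − x₀·cosh − (ẋ₀/ω)·sinh
numerator   = 0.1463 − (0.2428)·4.112598 − (0.4061/3.4073)·3.989169 = -1.327689
denominator = 1 − 4.112598 = -3.112598
p = -1.327689 / -3.112598 = 0.4266

p = 0.4266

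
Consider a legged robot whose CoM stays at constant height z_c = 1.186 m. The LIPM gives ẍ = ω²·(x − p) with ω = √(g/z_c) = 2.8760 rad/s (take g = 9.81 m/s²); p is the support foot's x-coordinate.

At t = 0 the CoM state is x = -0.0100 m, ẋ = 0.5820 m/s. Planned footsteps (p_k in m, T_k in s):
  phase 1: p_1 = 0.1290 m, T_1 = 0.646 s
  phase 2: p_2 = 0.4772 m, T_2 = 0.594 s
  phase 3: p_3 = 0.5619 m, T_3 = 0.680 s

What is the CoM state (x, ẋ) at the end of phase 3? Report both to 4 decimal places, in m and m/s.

x = 1.3826, ẋ = 2.4242

phase 1: p=0.1290, T=0.646, ωT=1.857896, cosh=3.283118, sinh=3.127117; start (x,ẋ)=(-0.010000, 0.582000) → end (x,ẋ)=(0.305464, 0.660666)
phase 2: p=0.4772, T=0.594, ωT=1.708344, cosh=2.850489, sinh=2.669324; start (x,ẋ)=(0.305464, 0.660666) → end (x,ẋ)=(0.600857, 0.564806)
phase 3: p=0.5619, T=0.680, ωT=1.955680, cosh=3.605096, sinh=3.463628; start (x,ẋ)=(0.600857, 0.564806) → end (x,ẋ)=(1.382550, 2.424242)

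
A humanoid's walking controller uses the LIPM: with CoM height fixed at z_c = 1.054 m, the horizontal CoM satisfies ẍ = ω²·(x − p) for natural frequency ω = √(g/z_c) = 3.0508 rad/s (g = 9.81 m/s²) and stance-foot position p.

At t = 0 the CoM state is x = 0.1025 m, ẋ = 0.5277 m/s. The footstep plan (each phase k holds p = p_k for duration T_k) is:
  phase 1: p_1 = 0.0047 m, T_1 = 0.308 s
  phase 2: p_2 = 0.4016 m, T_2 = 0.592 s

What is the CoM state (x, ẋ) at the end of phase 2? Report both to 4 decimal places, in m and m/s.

phase 1: p=0.0047, T=0.308, ωT=0.939646, cosh=1.474921, sinh=1.084155; start (x,ẋ)=(0.102500, 0.527700) → end (x,ẋ)=(0.336475, 1.101793)
phase 2: p=0.4016, T=0.592, ωT=1.806074, cosh=3.125400, sinh=2.961102; start (x,ẋ)=(0.336475, 1.101793) → end (x,ẋ)=(1.267457, 2.855221)

x = 1.2675, ẋ = 2.8552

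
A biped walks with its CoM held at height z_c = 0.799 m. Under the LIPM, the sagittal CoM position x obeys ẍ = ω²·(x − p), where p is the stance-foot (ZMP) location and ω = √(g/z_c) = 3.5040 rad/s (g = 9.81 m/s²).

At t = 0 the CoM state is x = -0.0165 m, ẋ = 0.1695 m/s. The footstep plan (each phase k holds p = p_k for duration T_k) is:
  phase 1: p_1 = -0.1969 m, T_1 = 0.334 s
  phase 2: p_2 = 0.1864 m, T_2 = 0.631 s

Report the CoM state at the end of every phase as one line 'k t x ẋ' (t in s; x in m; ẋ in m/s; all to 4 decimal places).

phase 1: p=-0.1969, T=0.334, ωT=1.170336, cosh=1.766669, sinh=1.456406; start (x,ẋ)=(-0.016500, 0.169500) → end (x,ẋ)=(0.192258, 1.220076)
phase 2: p=0.1864, T=0.631, ωT=2.211024, cosh=4.617322, sinh=4.507734; start (x,ẋ)=(0.192258, 1.220076) → end (x,ẋ)=(1.783021, 5.726017)

1 0.3340 0.1923 1.2201
2 0.9650 1.7830 5.7260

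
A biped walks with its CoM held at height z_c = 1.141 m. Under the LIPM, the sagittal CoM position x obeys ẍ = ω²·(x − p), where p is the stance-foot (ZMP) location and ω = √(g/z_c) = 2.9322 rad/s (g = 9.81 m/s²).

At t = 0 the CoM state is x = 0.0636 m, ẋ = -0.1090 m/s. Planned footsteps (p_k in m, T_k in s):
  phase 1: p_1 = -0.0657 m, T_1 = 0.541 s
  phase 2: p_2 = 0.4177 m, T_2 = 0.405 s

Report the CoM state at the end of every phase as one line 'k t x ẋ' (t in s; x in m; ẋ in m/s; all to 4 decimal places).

phase 1: p=-0.0657, T=0.541, ωT=1.586320, cosh=2.545207, sinh=2.340530; start (x,ẋ)=(0.063600, -0.109000) → end (x,ẋ)=(0.176390, 0.609946)
phase 2: p=0.4177, T=0.405, ωT=1.187541, cosh=1.791989, sinh=1.487019; start (x,ẋ)=(0.176390, 0.609946) → end (x,ẋ)=(0.294599, 0.040846)

1 0.5410 0.1764 0.6099
2 0.9460 0.2946 0.0408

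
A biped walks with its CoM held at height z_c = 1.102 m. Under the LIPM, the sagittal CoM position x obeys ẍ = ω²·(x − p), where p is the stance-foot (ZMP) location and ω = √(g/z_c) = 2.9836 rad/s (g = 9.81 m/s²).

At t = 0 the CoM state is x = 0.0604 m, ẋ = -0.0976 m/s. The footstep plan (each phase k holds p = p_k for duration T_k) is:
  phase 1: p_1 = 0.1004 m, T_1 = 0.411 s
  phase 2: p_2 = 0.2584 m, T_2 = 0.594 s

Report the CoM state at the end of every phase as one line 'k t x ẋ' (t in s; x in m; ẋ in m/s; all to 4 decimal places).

1 0.4110 -0.0246 -0.3665
2 1.0050 -0.9492 -3.5218

phase 1: p=0.1004, T=0.411, ωT=1.226260, cosh=1.850922, sinh=1.557534; start (x,ẋ)=(0.060400, -0.097600) → end (x,ẋ)=(-0.024587, -0.366532)
phase 2: p=0.2584, T=0.594, ωT=1.772258, cosh=3.027038, sinh=2.857089; start (x,ẋ)=(-0.024587, -0.366532) → end (x,ẋ)=(-0.949204, -3.521807)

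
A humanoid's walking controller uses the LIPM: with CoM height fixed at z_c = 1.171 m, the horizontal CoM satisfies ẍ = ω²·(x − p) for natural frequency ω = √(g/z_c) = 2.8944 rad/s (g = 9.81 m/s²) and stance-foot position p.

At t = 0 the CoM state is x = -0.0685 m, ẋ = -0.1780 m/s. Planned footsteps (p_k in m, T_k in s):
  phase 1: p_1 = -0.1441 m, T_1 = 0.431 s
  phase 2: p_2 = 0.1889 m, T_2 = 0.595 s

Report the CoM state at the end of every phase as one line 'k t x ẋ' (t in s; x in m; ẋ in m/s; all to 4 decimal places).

1 0.4310 -0.0999 0.0141
2 1.0260 -0.6318 -2.2235

phase 1: p=-0.1441, T=0.431, ωT=1.247486, cosh=1.884403, sinh=1.597177; start (x,ẋ)=(-0.068500, -0.178000) → end (x,ẋ)=(-0.099862, 0.014065)
phase 2: p=0.1889, T=0.595, ωT=1.722168, cosh=2.887664, sinh=2.708985; start (x,ẋ)=(-0.099862, 0.014065) → end (x,ẋ)=(-0.631785, -2.223538)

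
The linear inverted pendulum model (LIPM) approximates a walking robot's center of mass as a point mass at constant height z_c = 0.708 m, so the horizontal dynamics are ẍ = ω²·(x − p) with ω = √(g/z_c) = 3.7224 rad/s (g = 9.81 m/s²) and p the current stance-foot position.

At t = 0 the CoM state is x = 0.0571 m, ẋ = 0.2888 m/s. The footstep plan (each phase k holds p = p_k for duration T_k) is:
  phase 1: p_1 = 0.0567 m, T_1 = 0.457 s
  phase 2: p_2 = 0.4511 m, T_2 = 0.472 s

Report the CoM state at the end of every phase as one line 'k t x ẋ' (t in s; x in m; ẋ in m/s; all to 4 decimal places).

phase 1: p=0.0567, T=0.457, ωT=1.701137, cosh=2.831325, sinh=2.648849; start (x,ẋ)=(0.057100, 0.288800) → end (x,ẋ)=(0.263342, 0.821631)
phase 2: p=0.4511, T=0.472, ωT=1.756973, cosh=2.983718, sinh=2.811151; start (x,ẋ)=(0.263342, 0.821631) → end (x,ẋ)=(0.511377, 0.486769)

1 0.4570 0.2633 0.8216
2 0.9290 0.5114 0.4868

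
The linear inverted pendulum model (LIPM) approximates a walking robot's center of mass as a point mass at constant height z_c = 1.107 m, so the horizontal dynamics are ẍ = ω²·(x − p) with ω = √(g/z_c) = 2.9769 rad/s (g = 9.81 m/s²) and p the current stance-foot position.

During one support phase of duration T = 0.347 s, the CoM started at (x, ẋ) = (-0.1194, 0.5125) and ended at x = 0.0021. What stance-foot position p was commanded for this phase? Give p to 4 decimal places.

ωT = 2.9769·0.347 = 1.032984; cosh(ωT) = 1.582690, sinh(ωT) = 1.226747
x(T) = p + (x₀−p)·cosh(ωT) + (ẋ₀/ω)·sinh(ωT) ⇒ p·(1 − cosh) = x(T) − x₀·cosh − (ẋ₀/ω)·sinh
numerator   = 0.0021 − (-0.1194)·1.582690 − (0.5125/2.9769)·1.226747 = -0.020122
denominator = 1 − 1.582690 = -0.582690
p = -0.020122 / -0.582690 = 0.0345

p = 0.0345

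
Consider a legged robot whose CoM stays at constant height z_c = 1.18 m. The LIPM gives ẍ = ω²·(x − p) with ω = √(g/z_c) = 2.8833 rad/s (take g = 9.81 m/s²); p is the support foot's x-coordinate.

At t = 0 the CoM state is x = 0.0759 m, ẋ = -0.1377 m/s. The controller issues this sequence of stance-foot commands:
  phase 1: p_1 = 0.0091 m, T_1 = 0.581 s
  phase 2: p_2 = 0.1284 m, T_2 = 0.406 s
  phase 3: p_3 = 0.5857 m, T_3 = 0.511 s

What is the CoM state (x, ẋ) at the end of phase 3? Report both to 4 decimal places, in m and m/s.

x = -0.5919, ẋ = -3.0732

phase 1: p=0.0091, T=0.581, ωT=1.675197, cosh=2.763560, sinh=2.576289; start (x,ẋ)=(0.075900, -0.137700) → end (x,ẋ)=(0.070668, 0.115662)
phase 2: p=0.1284, T=0.406, ωT=1.170620, cosh=1.767082, sinh=1.456908; start (x,ẋ)=(0.070668, 0.115662) → end (x,ẋ)=(0.084826, -0.038130)
phase 3: p=0.5857, T=0.511, ωT=1.473366, cosh=2.296527, sinh=2.067374; start (x,ẋ)=(0.084826, -0.038130) → end (x,ẋ)=(-0.591910, -3.073206)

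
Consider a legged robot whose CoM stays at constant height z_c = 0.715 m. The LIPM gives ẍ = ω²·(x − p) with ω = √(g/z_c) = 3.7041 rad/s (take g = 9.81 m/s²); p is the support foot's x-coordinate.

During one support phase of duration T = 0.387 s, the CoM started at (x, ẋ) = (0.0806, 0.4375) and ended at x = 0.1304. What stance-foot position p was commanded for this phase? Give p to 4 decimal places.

p = 0.2317

ωT = 3.7041·0.387 = 1.433487; cosh(ωT) = 2.215885, sinh(ωT) = 1.977409
x(T) = p + (x₀−p)·cosh(ωT) + (ẋ₀/ω)·sinh(ωT) ⇒ p·(1 − cosh) = x(T) − x₀·cosh − (ẋ₀/ω)·sinh
numerator   = 0.1304 − (0.0806)·2.215885 − (0.4375/3.7041)·1.977409 = -0.281757
denominator = 1 − 2.215885 = -1.215885
p = -0.281757 / -1.215885 = 0.2317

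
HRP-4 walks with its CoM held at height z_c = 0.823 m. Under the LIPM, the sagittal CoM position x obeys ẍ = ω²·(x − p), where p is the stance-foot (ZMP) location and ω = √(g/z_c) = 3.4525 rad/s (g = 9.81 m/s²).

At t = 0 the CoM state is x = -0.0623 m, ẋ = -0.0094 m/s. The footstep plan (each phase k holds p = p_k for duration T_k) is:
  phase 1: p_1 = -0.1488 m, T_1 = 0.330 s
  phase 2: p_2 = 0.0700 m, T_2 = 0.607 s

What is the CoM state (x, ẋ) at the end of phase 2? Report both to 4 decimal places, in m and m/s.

x = 0.2330, ẋ = 0.6436

phase 1: p=-0.1488, T=0.330, ωT=1.139325, cosh=1.722347, sinh=1.402312; start (x,ẋ)=(-0.062300, -0.009400) → end (x,ẋ)=(-0.003635, 0.402598)
phase 2: p=0.0700, T=0.607, ωT=2.095668, cosh=4.126927, sinh=4.003939; start (x,ẋ)=(-0.003635, 0.402598) → end (x,ẋ)=(0.233015, 0.643592)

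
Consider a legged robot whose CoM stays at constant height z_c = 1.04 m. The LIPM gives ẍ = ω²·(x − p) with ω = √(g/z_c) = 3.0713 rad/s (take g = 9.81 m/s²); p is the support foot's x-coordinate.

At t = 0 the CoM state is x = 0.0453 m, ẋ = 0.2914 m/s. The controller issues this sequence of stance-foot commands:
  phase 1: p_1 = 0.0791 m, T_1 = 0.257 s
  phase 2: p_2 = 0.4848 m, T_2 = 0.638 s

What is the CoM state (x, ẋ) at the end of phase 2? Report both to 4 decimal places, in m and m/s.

phase 1: p=0.0791, T=0.257, ωT=0.789324, cosh=1.328030, sinh=0.873878; start (x,ẋ)=(0.045300, 0.291400) → end (x,ẋ)=(0.117125, 0.296271)
phase 2: p=0.4848, T=0.638, ωT=1.959489, cosh=3.618317, sinh=3.477386; start (x,ẋ)=(0.117125, 0.296271) → end (x,ẋ)=(-0.510122, -2.854806)

x = -0.5101, ẋ = -2.8548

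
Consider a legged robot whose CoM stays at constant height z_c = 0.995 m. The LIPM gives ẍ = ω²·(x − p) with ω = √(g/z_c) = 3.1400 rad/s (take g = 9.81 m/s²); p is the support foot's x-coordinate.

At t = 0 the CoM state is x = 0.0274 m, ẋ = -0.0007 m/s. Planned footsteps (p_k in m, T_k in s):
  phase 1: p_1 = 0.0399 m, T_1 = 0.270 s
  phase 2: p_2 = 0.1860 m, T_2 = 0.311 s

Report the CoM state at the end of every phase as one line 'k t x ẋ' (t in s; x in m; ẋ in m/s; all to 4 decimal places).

phase 1: p=0.0399, T=0.270, ωT=0.847800, cosh=1.381431, sinh=0.953075; start (x,ẋ)=(0.027400, -0.000700) → end (x,ẋ)=(0.022420, -0.038375)
phase 2: p=0.1860, T=0.311, ωT=0.976540, cosh=1.515933, sinh=1.139321; start (x,ẋ)=(0.022420, -0.038375) → end (x,ẋ)=(-0.075901, -0.643377)

1 0.2700 0.0224 -0.0384
2 0.5810 -0.0759 -0.6434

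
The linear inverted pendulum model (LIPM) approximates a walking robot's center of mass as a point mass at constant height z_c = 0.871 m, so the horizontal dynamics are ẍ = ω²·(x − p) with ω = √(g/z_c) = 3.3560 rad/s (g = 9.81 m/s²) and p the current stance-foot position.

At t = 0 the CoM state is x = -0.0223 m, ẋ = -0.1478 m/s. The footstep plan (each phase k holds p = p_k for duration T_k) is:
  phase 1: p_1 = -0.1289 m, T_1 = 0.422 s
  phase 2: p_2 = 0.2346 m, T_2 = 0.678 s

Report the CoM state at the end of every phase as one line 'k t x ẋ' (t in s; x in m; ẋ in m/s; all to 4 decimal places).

1 0.4220 0.0183 0.3713
2 1.1000 -0.2963 -1.6690

phase 1: p=-0.1289, T=0.422, ωT=1.416232, cosh=2.182094, sinh=1.939467; start (x,ẋ)=(-0.022300, -0.147800) → end (x,ẋ)=(0.018296, 0.371330)
phase 2: p=0.2346, T=0.678, ωT=2.275368, cosh=4.917129, sinh=4.814370; start (x,ẋ)=(0.018296, 0.371330) → end (x,ẋ)=(-0.296301, -1.668950)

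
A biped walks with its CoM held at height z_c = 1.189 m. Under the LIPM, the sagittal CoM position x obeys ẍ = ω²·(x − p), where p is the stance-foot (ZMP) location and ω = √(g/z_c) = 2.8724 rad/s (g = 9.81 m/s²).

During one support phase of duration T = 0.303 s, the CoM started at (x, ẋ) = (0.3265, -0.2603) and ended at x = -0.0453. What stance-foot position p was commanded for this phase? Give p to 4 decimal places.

ωT = 2.8724·0.303 = 0.870337; cosh(ωT) = 1.403263, sinh(ωT) = 0.984453
x(T) = p + (x₀−p)·cosh(ωT) + (ẋ₀/ω)·sinh(ωT) ⇒ p·(1 − cosh) = x(T) − x₀·cosh − (ẋ₀/ω)·sinh
numerator   = -0.0453 − (0.3265)·1.403263 − (-0.2603/2.8724)·0.984453 = -0.414253
denominator = 1 − 1.403263 = -0.403263
p = -0.414253 / -0.403263 = 1.0273

p = 1.0273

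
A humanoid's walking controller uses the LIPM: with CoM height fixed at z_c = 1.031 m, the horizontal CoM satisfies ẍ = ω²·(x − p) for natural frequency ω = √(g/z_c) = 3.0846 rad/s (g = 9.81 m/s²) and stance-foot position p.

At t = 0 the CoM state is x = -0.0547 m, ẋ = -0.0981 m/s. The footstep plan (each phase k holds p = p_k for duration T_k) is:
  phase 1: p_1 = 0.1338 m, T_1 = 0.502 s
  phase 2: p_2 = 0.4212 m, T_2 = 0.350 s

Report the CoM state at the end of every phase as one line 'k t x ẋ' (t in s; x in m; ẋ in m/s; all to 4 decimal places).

1 0.5020 -0.4010 -1.5470
2 0.8520 -1.5815 -5.8416

phase 1: p=0.1338, T=0.502, ωT=1.548469, cosh=2.458418, sinh=2.245845; start (x,ẋ)=(-0.054700, -0.098100) → end (x,ẋ)=(-0.401037, -1.547011)
phase 2: p=0.4212, T=0.350, ωT=1.079610, cosh=1.641630, sinh=1.301902; start (x,ẋ)=(-0.401037, -1.547011) → end (x,ẋ)=(-1.581547, -5.841595)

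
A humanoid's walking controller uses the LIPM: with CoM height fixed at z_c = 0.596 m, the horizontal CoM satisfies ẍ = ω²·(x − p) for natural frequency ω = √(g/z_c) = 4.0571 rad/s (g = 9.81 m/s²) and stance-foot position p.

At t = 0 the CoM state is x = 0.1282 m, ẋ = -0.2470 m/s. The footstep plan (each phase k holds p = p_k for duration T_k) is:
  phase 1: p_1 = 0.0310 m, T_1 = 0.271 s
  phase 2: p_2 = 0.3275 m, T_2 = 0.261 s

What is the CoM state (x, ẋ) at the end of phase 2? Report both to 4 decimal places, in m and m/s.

x = 0.0150, ẋ = -0.9248

phase 1: p=0.0310, T=0.271, ωT=1.099474, cosh=1.667816, sinh=1.334770; start (x,ẋ)=(0.128200, -0.247000) → end (x,ẋ)=(0.111850, 0.114416)
phase 2: p=0.3275, T=0.261, ωT=1.058903, cosh=1.615021, sinh=1.268185; start (x,ẋ)=(0.111850, 0.114416) → end (x,ẋ)=(0.014985, -0.924770)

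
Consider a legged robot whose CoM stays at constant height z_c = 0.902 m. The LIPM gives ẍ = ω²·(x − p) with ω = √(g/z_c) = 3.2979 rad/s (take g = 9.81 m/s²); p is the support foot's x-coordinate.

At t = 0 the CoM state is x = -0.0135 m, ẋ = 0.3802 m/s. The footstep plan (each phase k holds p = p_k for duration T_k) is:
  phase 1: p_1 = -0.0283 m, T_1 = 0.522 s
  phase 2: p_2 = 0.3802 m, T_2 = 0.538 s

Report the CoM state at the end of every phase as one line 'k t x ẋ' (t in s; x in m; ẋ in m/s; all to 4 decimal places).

phase 1: p=-0.0283, T=0.522, ωT=1.721504, cosh=2.885865, sinh=2.707068; start (x,ẋ)=(-0.013500, 0.380200) → end (x,ẋ)=(0.326496, 1.229335)
phase 2: p=0.3802, T=0.538, ωT=1.774270, cosh=3.032792, sinh=2.863185; start (x,ẋ)=(0.326496, 1.229335) → end (x,ẋ)=(1.284617, 3.221221)

1 0.5220 0.3265 1.2293
2 1.0600 1.2846 3.2212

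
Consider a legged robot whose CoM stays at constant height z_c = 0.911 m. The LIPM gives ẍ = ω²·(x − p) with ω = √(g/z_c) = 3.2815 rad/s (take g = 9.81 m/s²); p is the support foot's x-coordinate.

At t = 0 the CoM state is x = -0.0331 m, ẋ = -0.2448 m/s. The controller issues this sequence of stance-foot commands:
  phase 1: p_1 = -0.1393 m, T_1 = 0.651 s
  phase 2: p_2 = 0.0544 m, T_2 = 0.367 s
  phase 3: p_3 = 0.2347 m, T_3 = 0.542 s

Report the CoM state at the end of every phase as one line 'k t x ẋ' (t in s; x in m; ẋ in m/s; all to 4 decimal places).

phase 1: p=-0.1393, T=0.651, ωT=2.136257, cosh=4.292888, sinh=4.174792; start (x,ẋ)=(-0.033100, -0.244800) → end (x,ẋ)=(0.005165, 0.403996)
phase 2: p=0.0544, T=0.367, ωT=1.204310, cosh=1.817179, sinh=1.517280; start (x,ẋ)=(0.005165, 0.403996) → end (x,ẋ)=(0.151729, 0.488995)
phase 3: p=0.2347, T=0.542, ωT=1.778573, cosh=3.045140, sinh=2.876261; start (x,ẋ)=(0.151729, 0.488995) → end (x,ẋ)=(0.410649, 0.705939)

1 0.6510 0.0052 0.4040
2 1.0180 0.1517 0.4890
3 1.5600 0.4106 0.7059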